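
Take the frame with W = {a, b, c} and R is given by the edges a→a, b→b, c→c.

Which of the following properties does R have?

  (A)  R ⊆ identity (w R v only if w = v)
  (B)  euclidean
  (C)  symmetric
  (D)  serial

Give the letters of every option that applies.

A, B, C, D

(A) ⊆ identity: every R-edge is a self-loop.
(B) euclidean: any two R-successors of the same world are R-related.
(C) symmetric: every R-edge is matched by its reverse.
(D) serial: every world has an R-successor.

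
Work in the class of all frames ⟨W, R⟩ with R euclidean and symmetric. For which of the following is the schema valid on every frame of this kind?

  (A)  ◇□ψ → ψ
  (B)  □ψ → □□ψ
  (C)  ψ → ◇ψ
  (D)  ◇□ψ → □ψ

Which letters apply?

A, B, D

A symmetric euclidean relation is transitive (uRv and vRw give vRu by symmetry, then uRw by the euclidean condition, applied at v).
(A) ◇□ψ → ψ is the dual of axiom B, which corresponds to symmetry. Every such R is symmetric — valid.
(B) □ψ → □□ψ (axiom 4) characterises the transitive frames. Every such R is transitive — valid.
(C) ψ → ◇ψ is the dual of axiom T, which corresponds to reflexivity. Such an R need not be reflexive — not valid.
(D) the dual of axiom 5: valid iff R is euclidean. Every such R is euclidean — valid.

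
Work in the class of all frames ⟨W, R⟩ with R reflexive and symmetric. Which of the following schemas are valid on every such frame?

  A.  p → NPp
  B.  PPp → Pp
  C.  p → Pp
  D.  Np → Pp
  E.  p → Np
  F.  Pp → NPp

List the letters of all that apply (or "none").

A, C, D

Reflexive relations are serial.
(A) p → NPp (axiom B) characterises the symmetric frames. Every such R is symmetric — valid.
(B) PPp → Pp (the dual of axiom 4) characterises the transitive frames. Such an R need not be transitive — not valid.
(C) p → Pp is the dual of axiom T, which corresponds to reflexivity. Every such R is reflexive — valid.
(D) axiom D: valid iff R is serial. Every such R is serial — valid.
(E) p → Np (equivalent to ◇p→p) corresponds to R being a subset of the identity. Such an R need not be a subset of the identity, so not valid.
(F) Pp → NPp is axiom 5; it is valid on a frame exactly when R is euclidean. Such an R need not be euclidean, so not valid.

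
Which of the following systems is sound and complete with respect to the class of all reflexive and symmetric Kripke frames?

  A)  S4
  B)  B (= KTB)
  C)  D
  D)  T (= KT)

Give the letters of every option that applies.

(A) S4 is determined by the class of reflexive and transitive frames.
(B) B (= KTB) is determined by exactly this class.
(C) D is determined by the class of serial frames.
(D) T (= KT) is determined by the class of reflexive frames.

B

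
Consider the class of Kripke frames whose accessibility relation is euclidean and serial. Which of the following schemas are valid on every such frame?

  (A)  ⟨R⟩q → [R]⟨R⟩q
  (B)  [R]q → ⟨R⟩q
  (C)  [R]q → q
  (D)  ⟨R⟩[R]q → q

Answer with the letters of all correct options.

A, B

(A) ⟨R⟩q → [R]⟨R⟩q (axiom 5) characterises the euclidean frames. Every such R is euclidean — valid.
(B) [R]q → ⟨R⟩q (axiom D) characterises the serial frames. Every such R is serial — valid.
(C) axiom T: valid iff R is reflexive. Such an R need not be reflexive — not valid.
(D) ⟨R⟩[R]q → q is the dual of axiom B; it is valid on a frame exactly when R is symmetric. Such an R need not be symmetric, so not valid.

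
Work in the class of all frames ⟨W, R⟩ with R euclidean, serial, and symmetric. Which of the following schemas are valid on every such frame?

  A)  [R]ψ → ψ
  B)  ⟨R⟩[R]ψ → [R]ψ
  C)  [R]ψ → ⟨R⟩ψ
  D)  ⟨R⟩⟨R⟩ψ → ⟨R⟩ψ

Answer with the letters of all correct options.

A, B, C, D

Serial, symmetric and euclidean together give transitive (from symmetry + euclidean) and then reflexive; the relation is an equivalence.
(A) [R]ψ → ψ is axiom T; it is valid on a frame exactly when R is reflexive. Every such R is reflexive, so valid.
(B) ⟨R⟩[R]ψ → [R]ψ is the dual of axiom 5; it is valid on a frame exactly when R is euclidean. Every such R is euclidean, so valid.
(C) [R]ψ → ⟨R⟩ψ is axiom D, which corresponds to seriality. Every such R is serial — valid.
(D) ⟨R⟩⟨R⟩ψ → ⟨R⟩ψ is the dual of axiom 4; it is valid on a frame exactly when R is transitive. Every such R is transitive, so valid.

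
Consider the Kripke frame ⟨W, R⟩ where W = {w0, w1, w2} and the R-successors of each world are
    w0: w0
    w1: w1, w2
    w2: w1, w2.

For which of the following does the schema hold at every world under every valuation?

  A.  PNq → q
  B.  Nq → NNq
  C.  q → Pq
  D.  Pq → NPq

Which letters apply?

R is reflexive: each world relates to itself.
R is symmetric: every R-edge is matched by its reverse.
R is transitive: R is closed under composition.
R is euclidean: any two R-successors of the same world are R-related.
(A) PNq → q (the dual of axiom B) characterises the symmetric frames. R is symmetric — valid.
(B) Nq → NNq is axiom 4, which corresponds to transitivity. R is transitive — valid.
(C) q → Pq is the dual of axiom T; it is valid on a frame exactly when R is reflexive. R is reflexive, so valid.
(D) Pq → NPq is axiom 5; it is valid on a frame exactly when R is euclidean. R is euclidean, so valid.

A, B, C, D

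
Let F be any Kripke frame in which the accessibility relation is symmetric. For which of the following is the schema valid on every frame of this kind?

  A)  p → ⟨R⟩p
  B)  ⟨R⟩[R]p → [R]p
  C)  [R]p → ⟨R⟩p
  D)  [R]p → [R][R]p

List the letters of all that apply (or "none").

(A) the dual of axiom T: valid iff R is reflexive. Such an R need not be reflexive — not valid.
(B) ⟨R⟩[R]p → [R]p (the dual of axiom 5) characterises the euclidean frames. Such an R need not be euclidean — not valid.
(C) [R]p → ⟨R⟩p is axiom D; it is valid on a frame exactly when R is serial. Such an R need not be serial, so not valid.
(D) [R]p → [R][R]p is axiom 4, which corresponds to transitivity. Such an R need not be transitive — not valid.

none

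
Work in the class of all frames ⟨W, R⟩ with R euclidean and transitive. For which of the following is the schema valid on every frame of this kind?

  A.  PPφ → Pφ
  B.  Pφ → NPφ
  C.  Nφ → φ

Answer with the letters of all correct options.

(A) PPφ → Pφ (the dual of axiom 4) characterises the transitive frames. Every such R is transitive — valid.
(B) Pφ → NPφ is axiom 5; it is valid on a frame exactly when R is euclidean. Every such R is euclidean, so valid.
(C) Nφ → φ is axiom T, which corresponds to reflexivity. Such an R need not be reflexive — not valid.

A, B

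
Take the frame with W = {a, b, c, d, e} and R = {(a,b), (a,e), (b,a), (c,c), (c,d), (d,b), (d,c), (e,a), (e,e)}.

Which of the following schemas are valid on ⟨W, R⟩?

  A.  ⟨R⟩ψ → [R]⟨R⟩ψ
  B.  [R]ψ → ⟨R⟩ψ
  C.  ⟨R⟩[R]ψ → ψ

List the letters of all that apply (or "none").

R is not symmetric: d R b but not b R d.
R is not euclidean: a R b and a R e but not b R e.
R is serial: every world has an R-successor.
(A) ⟨R⟩ψ → [R]⟨R⟩ψ is axiom 5; it is valid on a frame exactly when R is euclidean. R is not euclidean, so not valid.
(B) [R]ψ → ⟨R⟩ψ is axiom D; it is valid on a frame exactly when R is serial. R is serial, so valid.
(C) ⟨R⟩[R]ψ → ψ is the dual of axiom B; it is valid on a frame exactly when R is symmetric. R is not symmetric, so not valid.

B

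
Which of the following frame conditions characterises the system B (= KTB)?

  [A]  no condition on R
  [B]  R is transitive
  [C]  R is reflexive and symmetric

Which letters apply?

(A) this class determines K, not B (= KTB).
(B) this class determines K4, not B (= KTB).
(C) B (= KTB) is sound and complete for exactly this class.

C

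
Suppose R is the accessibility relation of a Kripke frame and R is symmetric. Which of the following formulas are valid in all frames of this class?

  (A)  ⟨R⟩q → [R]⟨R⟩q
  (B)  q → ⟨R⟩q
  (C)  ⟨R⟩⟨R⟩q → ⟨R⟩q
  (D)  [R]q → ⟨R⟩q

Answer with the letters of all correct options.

none

(A) axiom 5: valid iff R is euclidean. Such an R need not be euclidean — not valid.
(B) q → ⟨R⟩q is the dual of axiom T, which corresponds to reflexivity. Such an R need not be reflexive — not valid.
(C) ⟨R⟩⟨R⟩q → ⟨R⟩q is the dual of axiom 4; it is valid on a frame exactly when R is transitive. Such an R need not be transitive, so not valid.
(D) axiom D: valid iff R is serial. Such an R need not be serial — not valid.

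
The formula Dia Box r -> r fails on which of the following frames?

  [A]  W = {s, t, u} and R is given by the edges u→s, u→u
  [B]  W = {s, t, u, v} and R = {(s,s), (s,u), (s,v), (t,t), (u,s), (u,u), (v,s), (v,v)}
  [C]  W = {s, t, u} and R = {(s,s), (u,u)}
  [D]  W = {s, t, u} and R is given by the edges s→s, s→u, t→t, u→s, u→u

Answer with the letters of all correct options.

The schema Dia Box r -> r is the dual of axiom B; it is valid on a frame iff R is symmetric.
(A) R is not symmetric (u R s but not s R u), so the schema fails here.
(B) R is symmetric (every R-edge is matched by its reverse), so the schema is valid here.
(C) R is symmetric (every R-edge is matched by its reverse), so the schema is valid here.
(D) R is symmetric (every R-edge is matched by its reverse), so the schema is valid here.

A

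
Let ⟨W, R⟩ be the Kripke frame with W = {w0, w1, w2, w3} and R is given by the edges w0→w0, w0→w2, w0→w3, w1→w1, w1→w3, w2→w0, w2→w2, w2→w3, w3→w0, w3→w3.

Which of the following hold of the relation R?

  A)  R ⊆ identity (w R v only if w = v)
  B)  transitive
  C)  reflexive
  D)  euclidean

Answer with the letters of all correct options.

(A) not ⊆ identity: w0 R w2 with w0 ≠ w2.
(B) not transitive: w1 R w3 and w3 R w0 but not w1 R w0.
(C) reflexive: each world relates to itself.
(D) not euclidean: w0 R w3 and w0 R w2 but not w3 R w2.

C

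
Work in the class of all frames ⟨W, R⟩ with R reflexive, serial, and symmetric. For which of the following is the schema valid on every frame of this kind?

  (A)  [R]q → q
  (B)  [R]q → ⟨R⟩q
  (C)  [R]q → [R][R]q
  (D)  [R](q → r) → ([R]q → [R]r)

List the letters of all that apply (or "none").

A, B, D

(A) axiom T: valid iff R is reflexive. Every such R is reflexive — valid.
(B) [R]q → ⟨R⟩q is axiom D; it is valid on a frame exactly when R is serial. Every such R is serial, so valid.
(C) [R]q → [R][R]q is axiom 4; it is valid on a frame exactly when R is transitive. Such an R need not be transitive, so not valid.
(D) [R](q → r) → ([R]q → [R]r) is the K axiom; it holds on all frames — valid.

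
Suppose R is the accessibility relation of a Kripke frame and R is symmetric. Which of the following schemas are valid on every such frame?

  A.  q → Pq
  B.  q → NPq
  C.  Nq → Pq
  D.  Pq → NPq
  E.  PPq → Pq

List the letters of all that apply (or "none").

B

(A) q → Pq (the dual of axiom T) characterises the reflexive frames. Such an R need not be reflexive — not valid.
(B) q → NPq is axiom B, which corresponds to symmetry. Every such R is symmetric — valid.
(C) Nq → Pq is axiom D; it is valid on a frame exactly when R is serial. Such an R need not be serial, so not valid.
(D) Pq → NPq is axiom 5, which corresponds to the euclidean property. Such an R need not be euclidean — not valid.
(E) PPq → Pq is the dual of axiom 4; it is valid on a frame exactly when R is transitive. Such an R need not be transitive, so not valid.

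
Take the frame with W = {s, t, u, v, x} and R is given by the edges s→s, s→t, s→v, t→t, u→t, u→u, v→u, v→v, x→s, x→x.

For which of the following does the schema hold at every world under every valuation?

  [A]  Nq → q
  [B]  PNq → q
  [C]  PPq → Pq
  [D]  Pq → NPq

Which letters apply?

R is reflexive: each world relates to itself.
R is not symmetric: s R t but not t R s.
R is not transitive: s R v and v R u but not s R u.
R is not euclidean: s R t and s R s but not t R s.
(A) Nq → q is axiom T, which corresponds to reflexivity. R is reflexive — valid.
(B) PNq → q (the dual of axiom B) characterises the symmetric frames. R is not symmetric — not valid.
(C) the dual of axiom 4: valid iff R is transitive. R is not transitive — not valid.
(D) Pq → NPq is axiom 5; it is valid on a frame exactly when R is euclidean. R is not euclidean, so not valid.

A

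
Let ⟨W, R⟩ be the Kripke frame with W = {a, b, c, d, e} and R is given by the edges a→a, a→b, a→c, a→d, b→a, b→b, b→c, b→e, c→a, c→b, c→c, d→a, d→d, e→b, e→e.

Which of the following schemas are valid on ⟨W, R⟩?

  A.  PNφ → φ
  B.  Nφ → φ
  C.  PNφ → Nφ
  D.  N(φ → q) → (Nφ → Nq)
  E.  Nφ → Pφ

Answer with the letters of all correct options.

R is reflexive: each world relates to itself.
R is symmetric: every R-edge is matched by its reverse.
R is not euclidean: a R b and a R d but not b R d.
R is serial: every world has an R-successor.
(A) PNφ → φ is the dual of axiom B; it is valid on a frame exactly when R is symmetric. R is symmetric, so valid.
(B) Nφ → φ is axiom T, which corresponds to reflexivity. R is reflexive — valid.
(C) PNφ → Nφ is the dual of axiom 5, which corresponds to the euclidean property. R is not euclidean — not valid.
(D) this is just K, valid on every normal frame.
(E) Nφ → Pφ (axiom D) characterises the serial frames. R is serial — valid.

A, B, D, E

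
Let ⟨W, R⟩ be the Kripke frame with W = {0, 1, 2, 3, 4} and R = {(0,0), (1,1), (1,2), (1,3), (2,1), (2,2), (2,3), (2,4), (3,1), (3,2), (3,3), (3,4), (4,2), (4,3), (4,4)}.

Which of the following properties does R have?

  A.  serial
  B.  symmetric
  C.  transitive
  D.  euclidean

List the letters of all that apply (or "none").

A, B

(A) serial: every world has an R-successor.
(B) symmetric: every R-edge is matched by its reverse.
(C) not transitive: 1 R 2 and 2 R 4 but not 1 R 4.
(D) not euclidean: 2 R 1 and 2 R 4 but not 1 R 4.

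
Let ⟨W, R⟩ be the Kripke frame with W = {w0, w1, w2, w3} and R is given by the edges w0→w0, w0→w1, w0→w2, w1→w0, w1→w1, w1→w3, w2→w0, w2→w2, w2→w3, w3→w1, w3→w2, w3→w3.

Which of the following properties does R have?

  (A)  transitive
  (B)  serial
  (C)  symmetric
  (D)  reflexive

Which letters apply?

(A) not transitive: w0 R w1 and w1 R w3 but not w0 R w3.
(B) serial: every world has an R-successor.
(C) symmetric: every R-edge is matched by its reverse.
(D) reflexive: each world relates to itself.

B, C, D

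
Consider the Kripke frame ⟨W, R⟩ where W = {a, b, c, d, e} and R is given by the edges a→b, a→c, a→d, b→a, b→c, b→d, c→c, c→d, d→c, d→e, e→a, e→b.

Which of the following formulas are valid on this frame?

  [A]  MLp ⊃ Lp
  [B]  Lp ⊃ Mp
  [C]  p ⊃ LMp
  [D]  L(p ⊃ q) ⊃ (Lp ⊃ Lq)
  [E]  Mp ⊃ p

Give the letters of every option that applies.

B, D

R is not symmetric: a R c but not c R a.
R is not euclidean: a R c and a R b but not c R b.
R is serial: every world has an R-successor.
R is not a subset of the identity: a R b with a ≠ b.
(A) MLp ⊃ Lp (the dual of axiom 5) characterises the euclidean frames. R is not euclidean — not valid.
(B) Lp ⊃ Mp is axiom D, which corresponds to seriality. R is serial — valid.
(C) axiom B: valid iff R is symmetric. R is not symmetric — not valid.
(D) L(p ⊃ q) ⊃ (Lp ⊃ Lq) is the K axiom; it holds on all frames — valid.
(E) Mp ⊃ p is valid only on frames where every R-edge is a self-loop. Here R ⊄ identity — not valid.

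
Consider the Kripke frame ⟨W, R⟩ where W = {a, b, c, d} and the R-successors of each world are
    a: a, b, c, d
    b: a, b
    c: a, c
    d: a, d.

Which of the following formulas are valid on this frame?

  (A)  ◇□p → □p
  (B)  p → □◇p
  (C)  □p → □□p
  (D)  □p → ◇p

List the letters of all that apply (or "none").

R is symmetric: every R-edge is matched by its reverse.
R is not transitive: b R a and a R c but not b R c.
R is not euclidean: a R b and a R c but not b R c.
R is serial: every world has an R-successor.
(A) ◇□p → □p (the dual of axiom 5) characterises the euclidean frames. R is not euclidean — not valid.
(B) axiom B: valid iff R is symmetric. R is symmetric — valid.
(C) axiom 4: valid iff R is transitive. R is not transitive — not valid.
(D) □p → ◇p is axiom D, which corresponds to seriality. R is serial — valid.

B, D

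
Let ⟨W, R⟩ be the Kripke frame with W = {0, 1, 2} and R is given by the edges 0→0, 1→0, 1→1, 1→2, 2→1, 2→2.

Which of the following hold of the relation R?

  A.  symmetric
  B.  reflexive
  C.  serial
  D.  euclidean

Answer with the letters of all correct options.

B, C

(A) not symmetric: 1 R 0 but not 0 R 1.
(B) reflexive: each world relates to itself.
(C) serial: every world has an R-successor.
(D) not euclidean: 1 R 0 and 1 R 1 but not 0 R 1.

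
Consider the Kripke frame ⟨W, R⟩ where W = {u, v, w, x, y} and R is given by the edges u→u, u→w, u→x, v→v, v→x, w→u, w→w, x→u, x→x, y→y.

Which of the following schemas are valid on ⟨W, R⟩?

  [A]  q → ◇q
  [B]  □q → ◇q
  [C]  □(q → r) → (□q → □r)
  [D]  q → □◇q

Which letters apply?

A, B, C

R is reflexive: each world relates to itself.
R is not symmetric: v R x but not x R v.
R is serial: every world has an R-successor.
(A) q → ◇q is the dual of axiom T, which corresponds to reflexivity. R is reflexive — valid.
(B) □q → ◇q (axiom D) characterises the serial frames. R is serial — valid.
(C) □(q → r) → (□q → □r) is the K axiom; it holds on all frames — valid.
(D) q → □◇q is axiom B, which corresponds to symmetry. R is not symmetric — not valid.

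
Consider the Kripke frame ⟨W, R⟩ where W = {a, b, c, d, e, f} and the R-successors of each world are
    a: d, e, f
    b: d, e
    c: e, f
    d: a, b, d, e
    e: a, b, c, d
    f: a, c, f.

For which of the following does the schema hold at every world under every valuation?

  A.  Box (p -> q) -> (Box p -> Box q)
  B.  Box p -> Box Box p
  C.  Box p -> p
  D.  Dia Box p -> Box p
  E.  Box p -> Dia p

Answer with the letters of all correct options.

A, E

R is not reflexive: not a R a.
R is not transitive: a R d and d R a but not a R a.
R is not euclidean: a R d and a R f but not d R f.
R is serial: every world has an R-successor.
(A) this is just K, valid on every normal frame.
(B) Box p -> Box Box p is axiom 4, which corresponds to transitivity. R is not transitive — not valid.
(C) axiom T: valid iff R is reflexive. R is not reflexive — not valid.
(D) Dia Box p -> Box p is the dual of axiom 5; it is valid on a frame exactly when R is euclidean. R is not euclidean, so not valid.
(E) Box p -> Dia p (axiom D) characterises the serial frames. R is serial — valid.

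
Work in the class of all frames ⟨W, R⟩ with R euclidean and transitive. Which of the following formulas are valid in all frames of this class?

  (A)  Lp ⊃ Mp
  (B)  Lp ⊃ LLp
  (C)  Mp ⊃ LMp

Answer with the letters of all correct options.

B, C

(A) Lp ⊃ Mp is axiom D; it is valid on a frame exactly when R is serial. Such an R need not be serial, so not valid.
(B) axiom 4: valid iff R is transitive. Every such R is transitive — valid.
(C) Mp ⊃ LMp is axiom 5, which corresponds to the euclidean property. Every such R is euclidean — valid.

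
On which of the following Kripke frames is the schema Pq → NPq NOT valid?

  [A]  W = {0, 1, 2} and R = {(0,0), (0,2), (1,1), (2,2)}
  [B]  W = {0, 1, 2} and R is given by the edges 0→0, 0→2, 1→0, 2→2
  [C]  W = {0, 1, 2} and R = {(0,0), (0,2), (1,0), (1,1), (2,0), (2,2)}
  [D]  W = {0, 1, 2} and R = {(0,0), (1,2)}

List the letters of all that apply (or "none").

The schema Pq → NPq is axiom 5; it is valid on a frame iff R is euclidean.
(A) R is not euclidean (0 R 2 and 0 R 0 but not 2 R 0), so the schema fails here.
(B) R is not euclidean (0 R 2 and 0 R 0 but not 2 R 0), so the schema fails here.
(C) R is not euclidean (1 R 0 and 1 R 1 but not 0 R 1), so the schema fails here.
(D) R is not euclidean (1 R 2 and 1 R 2 but not 2 R 2), so the schema fails here.

A, B, C, D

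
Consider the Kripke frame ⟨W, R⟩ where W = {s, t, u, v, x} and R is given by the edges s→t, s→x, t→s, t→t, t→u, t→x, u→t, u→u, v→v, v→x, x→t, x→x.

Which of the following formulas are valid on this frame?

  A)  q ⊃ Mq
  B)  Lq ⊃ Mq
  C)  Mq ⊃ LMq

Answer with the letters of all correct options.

R is not reflexive: not s R s.
R is not euclidean: t R s and t R u but not s R u.
R is serial: every world has an R-successor.
(A) q ⊃ Mq (the dual of axiom T) characterises the reflexive frames. R is not reflexive — not valid.
(B) axiom D: valid iff R is serial. R is serial — valid.
(C) Mq ⊃ LMq is axiom 5, which corresponds to the euclidean property. R is not euclidean — not valid.

B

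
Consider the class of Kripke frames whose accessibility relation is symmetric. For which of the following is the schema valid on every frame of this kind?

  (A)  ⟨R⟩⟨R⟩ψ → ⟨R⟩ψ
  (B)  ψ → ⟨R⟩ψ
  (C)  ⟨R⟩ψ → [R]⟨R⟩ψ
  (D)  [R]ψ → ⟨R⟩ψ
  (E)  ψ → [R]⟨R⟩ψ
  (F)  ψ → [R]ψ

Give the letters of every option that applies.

(A) ⟨R⟩⟨R⟩ψ → ⟨R⟩ψ is the dual of axiom 4, which corresponds to transitivity. Such an R need not be transitive — not valid.
(B) ψ → ⟨R⟩ψ is the dual of axiom T; it is valid on a frame exactly when R is reflexive. Such an R need not be reflexive, so not valid.
(C) axiom 5: valid iff R is euclidean. Such an R need not be euclidean — not valid.
(D) [R]ψ → ⟨R⟩ψ is axiom D, which corresponds to seriality. Such an R need not be serial — not valid.
(E) ψ → [R]⟨R⟩ψ (axiom B) characterises the symmetric frames. Every such R is symmetric — valid.
(F) ψ → [R]ψ is equivalent to ◇p→p; it holds exactly when R ⊆ identity. Such an R need not be a subset of the identity — not valid.

E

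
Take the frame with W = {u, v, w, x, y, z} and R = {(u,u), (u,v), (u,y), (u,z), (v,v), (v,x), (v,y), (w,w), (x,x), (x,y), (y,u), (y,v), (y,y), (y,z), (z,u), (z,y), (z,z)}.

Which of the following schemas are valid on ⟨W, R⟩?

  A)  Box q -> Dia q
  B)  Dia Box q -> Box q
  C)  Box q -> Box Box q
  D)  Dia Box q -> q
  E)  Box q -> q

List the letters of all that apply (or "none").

A, E

R is reflexive: each world relates to itself.
R is not symmetric: u R v but not v R u.
R is not transitive: u R v and v R x but not u R x.
R is not euclidean: u R v and u R u but not v R u.
R is serial: every world has an R-successor.
(A) Box q -> Dia q (axiom D) characterises the serial frames. R is serial — valid.
(B) Dia Box q -> Box q is the dual of axiom 5, which corresponds to the euclidean property. R is not euclidean — not valid.
(C) axiom 4: valid iff R is transitive. R is not transitive — not valid.
(D) the dual of axiom B: valid iff R is symmetric. R is not symmetric — not valid.
(E) Box q -> q (axiom T) characterises the reflexive frames. R is reflexive — valid.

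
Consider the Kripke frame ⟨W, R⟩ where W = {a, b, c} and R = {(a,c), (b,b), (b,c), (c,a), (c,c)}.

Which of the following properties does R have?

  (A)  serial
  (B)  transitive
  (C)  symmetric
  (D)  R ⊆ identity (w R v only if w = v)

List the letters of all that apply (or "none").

(A) serial: every world has an R-successor.
(B) not transitive: a R c and c R a but not a R a.
(C) not symmetric: b R c but not c R b.
(D) not ⊆ identity: a R c with a ≠ c.

A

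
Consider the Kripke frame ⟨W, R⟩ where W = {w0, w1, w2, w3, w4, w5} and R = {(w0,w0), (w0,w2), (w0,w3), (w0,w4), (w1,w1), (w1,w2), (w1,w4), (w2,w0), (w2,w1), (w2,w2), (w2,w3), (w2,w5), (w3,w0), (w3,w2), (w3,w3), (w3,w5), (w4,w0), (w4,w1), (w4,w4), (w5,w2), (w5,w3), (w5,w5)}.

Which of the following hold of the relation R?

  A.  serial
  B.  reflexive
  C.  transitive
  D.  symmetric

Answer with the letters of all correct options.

(A) serial: every world has an R-successor.
(B) reflexive: each world relates to itself.
(C) not transitive: w0 R w2 and w2 R w1 but not w0 R w1.
(D) symmetric: every R-edge is matched by its reverse.

A, B, D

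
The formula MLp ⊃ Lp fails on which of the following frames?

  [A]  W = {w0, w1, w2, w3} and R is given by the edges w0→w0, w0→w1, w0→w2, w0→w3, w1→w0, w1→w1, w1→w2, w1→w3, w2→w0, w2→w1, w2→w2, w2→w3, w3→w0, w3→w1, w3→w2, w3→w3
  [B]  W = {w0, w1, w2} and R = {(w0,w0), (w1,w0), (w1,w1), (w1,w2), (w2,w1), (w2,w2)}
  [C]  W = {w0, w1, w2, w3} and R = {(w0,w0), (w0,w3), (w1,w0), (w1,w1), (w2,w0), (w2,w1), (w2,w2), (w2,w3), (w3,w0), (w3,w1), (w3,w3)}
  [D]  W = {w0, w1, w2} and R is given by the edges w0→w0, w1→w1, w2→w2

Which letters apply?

The schema MLp ⊃ Lp is the dual of axiom 5; it is valid on a frame iff R is euclidean.
(A) R is euclidean (any two R-successors of the same world are R-related), so the schema is valid here.
(B) R is not euclidean (w1 R w0 and w1 R w1 but not w0 R w1), so the schema fails here.
(C) R is not euclidean (w1 R w0 and w1 R w1 but not w0 R w1), so the schema fails here.
(D) R is euclidean (any two R-successors of the same world are R-related), so the schema is valid here.

B, C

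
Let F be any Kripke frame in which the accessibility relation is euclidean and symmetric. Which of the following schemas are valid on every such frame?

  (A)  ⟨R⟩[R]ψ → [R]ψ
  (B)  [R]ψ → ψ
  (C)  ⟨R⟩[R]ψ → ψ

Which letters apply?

A, C

A symmetric euclidean relation is transitive (uRv and vRw give vRu by symmetry, then uRw by the euclidean condition, applied at v).
(A) ⟨R⟩[R]ψ → [R]ψ is the dual of axiom 5; it is valid on a frame exactly when R is euclidean. Every such R is euclidean, so valid.
(B) axiom T: valid iff R is reflexive. Such an R need not be reflexive — not valid.
(C) the dual of axiom B: valid iff R is symmetric. Every such R is symmetric — valid.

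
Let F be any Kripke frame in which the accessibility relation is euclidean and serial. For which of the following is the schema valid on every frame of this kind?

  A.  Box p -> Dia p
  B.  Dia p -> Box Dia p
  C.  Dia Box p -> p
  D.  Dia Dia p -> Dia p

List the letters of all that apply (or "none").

A, B

(A) Box p -> Dia p is axiom D; it is valid on a frame exactly when R is serial. Every such R is serial, so valid.
(B) axiom 5: valid iff R is euclidean. Every such R is euclidean — valid.
(C) the dual of axiom B: valid iff R is symmetric. Such an R need not be symmetric — not valid.
(D) Dia Dia p -> Dia p (the dual of axiom 4) characterises the transitive frames. Such an R need not be transitive — not valid.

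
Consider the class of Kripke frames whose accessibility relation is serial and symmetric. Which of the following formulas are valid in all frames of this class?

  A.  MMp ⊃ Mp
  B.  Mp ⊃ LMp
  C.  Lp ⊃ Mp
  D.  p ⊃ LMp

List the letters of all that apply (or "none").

(A) MMp ⊃ Mp is the dual of axiom 4; it is valid on a frame exactly when R is transitive. Such an R need not be transitive, so not valid.
(B) Mp ⊃ LMp is axiom 5, which corresponds to the euclidean property. Such an R need not be euclidean — not valid.
(C) Lp ⊃ Mp (axiom D) characterises the serial frames. Every such R is serial — valid.
(D) axiom B: valid iff R is symmetric. Every such R is symmetric — valid.

C, D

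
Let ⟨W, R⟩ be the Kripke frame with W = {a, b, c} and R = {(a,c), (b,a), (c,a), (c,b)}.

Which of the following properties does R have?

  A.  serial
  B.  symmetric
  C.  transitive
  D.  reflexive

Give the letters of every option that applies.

(A) serial: every world has an R-successor.
(B) not symmetric: b R a but not a R b.
(C) not transitive: a R c and c R a but not a R a.
(D) not reflexive: not a R a.

A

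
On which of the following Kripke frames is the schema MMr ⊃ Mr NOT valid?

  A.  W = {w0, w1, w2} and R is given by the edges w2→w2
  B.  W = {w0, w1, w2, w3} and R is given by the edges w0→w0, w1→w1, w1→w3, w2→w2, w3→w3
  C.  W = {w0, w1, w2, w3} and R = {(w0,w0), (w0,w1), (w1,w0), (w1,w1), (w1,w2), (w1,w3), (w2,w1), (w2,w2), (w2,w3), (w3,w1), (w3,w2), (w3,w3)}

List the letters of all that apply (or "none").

The schema MMr ⊃ Mr is the dual of axiom 4; it is valid on a frame iff R is transitive.
(A) R is transitive (R is closed under composition), so the schema is valid here.
(B) R is transitive (R is closed under composition), so the schema is valid here.
(C) R is not transitive (w0 R w1 and w1 R w2 but not w0 R w2), so the schema fails here.

C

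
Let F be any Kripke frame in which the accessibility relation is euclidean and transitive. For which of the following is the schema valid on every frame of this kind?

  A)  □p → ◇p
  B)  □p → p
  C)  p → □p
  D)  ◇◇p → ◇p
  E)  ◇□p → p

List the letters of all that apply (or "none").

D

(A) □p → ◇p is axiom D, which corresponds to seriality. Such an R need not be serial — not valid.
(B) □p → p (axiom T) characterises the reflexive frames. Such an R need not be reflexive — not valid.
(C) p → □p is valid only on frames where every R-edge is a self-loop. Such an R need not be a subset of the identity — not valid.
(D) ◇◇p → ◇p is the dual of axiom 4; it is valid on a frame exactly when R is transitive. Every such R is transitive, so valid.
(E) ◇□p → p (the dual of axiom B) characterises the symmetric frames. Such an R need not be symmetric — not valid.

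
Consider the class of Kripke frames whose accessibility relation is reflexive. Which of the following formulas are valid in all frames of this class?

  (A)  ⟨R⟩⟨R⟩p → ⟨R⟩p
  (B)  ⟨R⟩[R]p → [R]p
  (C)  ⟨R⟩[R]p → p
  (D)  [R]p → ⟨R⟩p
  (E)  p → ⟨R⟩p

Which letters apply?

D, E

A reflexive relation is serial.
(A) the dual of axiom 4: valid iff R is transitive. Such an R need not be transitive — not valid.
(B) the dual of axiom 5: valid iff R is euclidean. Such an R need not be euclidean — not valid.
(C) ⟨R⟩[R]p → p is the dual of axiom B; it is valid on a frame exactly when R is symmetric. Such an R need not be symmetric, so not valid.
(D) [R]p → ⟨R⟩p is axiom D, which corresponds to seriality. Every such R is serial — valid.
(E) the dual of axiom T: valid iff R is reflexive. Every such R is reflexive — valid.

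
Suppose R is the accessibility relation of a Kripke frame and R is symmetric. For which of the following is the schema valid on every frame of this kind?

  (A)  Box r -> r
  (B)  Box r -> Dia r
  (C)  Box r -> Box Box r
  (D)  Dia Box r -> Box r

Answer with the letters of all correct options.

none

(A) Box r -> r is axiom T; it is valid on a frame exactly when R is reflexive. Such an R need not be reflexive, so not valid.
(B) axiom D: valid iff R is serial. Such an R need not be serial — not valid.
(C) Box r -> Box Box r (axiom 4) characterises the transitive frames. Such an R need not be transitive — not valid.
(D) Dia Box r -> Box r (the dual of axiom 5) characterises the euclidean frames. Such an R need not be euclidean — not valid.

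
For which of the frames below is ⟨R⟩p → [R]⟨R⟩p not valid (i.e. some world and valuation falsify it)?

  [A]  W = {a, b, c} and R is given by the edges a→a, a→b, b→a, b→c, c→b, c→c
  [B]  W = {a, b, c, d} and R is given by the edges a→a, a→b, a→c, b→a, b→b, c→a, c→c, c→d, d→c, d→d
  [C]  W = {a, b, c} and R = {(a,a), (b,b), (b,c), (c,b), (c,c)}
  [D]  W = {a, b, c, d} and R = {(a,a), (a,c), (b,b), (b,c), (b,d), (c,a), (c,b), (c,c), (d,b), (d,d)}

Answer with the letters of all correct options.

The schema ⟨R⟩p → [R]⟨R⟩p is axiom 5; it is valid on a frame iff R is euclidean.
(A) R is not euclidean (b R a and b R c but not a R c), so the schema fails here.
(B) R is not euclidean (a R b and a R c but not b R c), so the schema fails here.
(C) R is euclidean (any two R-successors of the same world are R-related), so the schema is valid here.
(D) R is not euclidean (b R c and b R d but not c R d), so the schema fails here.

A, B, D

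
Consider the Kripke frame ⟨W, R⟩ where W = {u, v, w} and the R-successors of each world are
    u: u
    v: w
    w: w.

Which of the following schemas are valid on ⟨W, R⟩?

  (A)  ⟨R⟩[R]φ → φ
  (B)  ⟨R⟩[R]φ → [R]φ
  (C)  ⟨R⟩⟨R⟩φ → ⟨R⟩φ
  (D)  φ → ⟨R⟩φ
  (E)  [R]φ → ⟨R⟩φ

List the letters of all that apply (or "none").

R is not reflexive: not v R v.
R is not symmetric: v R w but not w R v.
R is transitive: R is closed under composition.
R is euclidean: any two R-successors of the same world are R-related.
R is serial: every world has an R-successor.
(A) ⟨R⟩[R]φ → φ (the dual of axiom B) characterises the symmetric frames. R is not symmetric — not valid.
(B) ⟨R⟩[R]φ → [R]φ (the dual of axiom 5) characterises the euclidean frames. R is euclidean — valid.
(C) ⟨R⟩⟨R⟩φ → ⟨R⟩φ is the dual of axiom 4; it is valid on a frame exactly when R is transitive. R is transitive, so valid.
(D) the dual of axiom T: valid iff R is reflexive. R is not reflexive — not valid.
(E) [R]φ → ⟨R⟩φ is axiom D, which corresponds to seriality. R is serial — valid.

B, C, E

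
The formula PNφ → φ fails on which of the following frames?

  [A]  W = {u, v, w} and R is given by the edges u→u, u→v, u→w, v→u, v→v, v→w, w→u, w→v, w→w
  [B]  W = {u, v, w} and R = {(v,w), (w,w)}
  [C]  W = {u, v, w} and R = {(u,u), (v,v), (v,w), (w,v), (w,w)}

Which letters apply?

B

The schema PNφ → φ is the dual of axiom B; it is valid on a frame iff R is symmetric.
(A) R is symmetric (every R-edge is matched by its reverse), so the schema is valid here.
(B) R is not symmetric (v R w but not w R v), so the schema fails here.
(C) R is symmetric (every R-edge is matched by its reverse), so the schema is valid here.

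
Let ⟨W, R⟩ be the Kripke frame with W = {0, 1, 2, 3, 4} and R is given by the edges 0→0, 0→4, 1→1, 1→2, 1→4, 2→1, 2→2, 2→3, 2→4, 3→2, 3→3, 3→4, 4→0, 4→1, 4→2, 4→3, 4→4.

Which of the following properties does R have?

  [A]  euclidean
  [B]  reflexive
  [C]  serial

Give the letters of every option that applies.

(A) not euclidean: 2 R 1 and 2 R 3 but not 1 R 3.
(B) reflexive: each world relates to itself.
(C) serial: every world has an R-successor.

B, C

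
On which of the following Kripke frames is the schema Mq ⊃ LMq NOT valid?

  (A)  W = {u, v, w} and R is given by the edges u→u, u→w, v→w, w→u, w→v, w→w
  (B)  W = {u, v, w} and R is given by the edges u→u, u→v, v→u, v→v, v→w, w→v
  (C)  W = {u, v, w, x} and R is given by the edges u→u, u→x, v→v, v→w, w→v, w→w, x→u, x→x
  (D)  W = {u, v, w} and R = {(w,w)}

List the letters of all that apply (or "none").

A, B

The schema Mq ⊃ LMq is axiom 5; it is valid on a frame iff R is euclidean.
(A) R is not euclidean (w R u and w R v but not u R v), so the schema fails here.
(B) R is not euclidean (v R u and v R w but not u R w), so the schema fails here.
(C) R is euclidean (any two R-successors of the same world are R-related), so the schema is valid here.
(D) R is euclidean (any two R-successors of the same world are R-related), so the schema is valid here.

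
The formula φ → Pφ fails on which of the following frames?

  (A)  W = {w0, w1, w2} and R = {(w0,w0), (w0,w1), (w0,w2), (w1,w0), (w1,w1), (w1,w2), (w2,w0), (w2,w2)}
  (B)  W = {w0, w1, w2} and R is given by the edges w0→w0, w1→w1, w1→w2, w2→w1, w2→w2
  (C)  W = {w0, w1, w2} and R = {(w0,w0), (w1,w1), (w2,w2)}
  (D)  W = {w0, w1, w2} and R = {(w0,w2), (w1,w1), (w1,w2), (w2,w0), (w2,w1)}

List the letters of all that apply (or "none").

The schema φ → Pφ is the dual of axiom T; it is valid on a frame iff R is reflexive.
(A) R is reflexive (each world relates to itself), so the schema is valid here.
(B) R is reflexive (each world relates to itself), so the schema is valid here.
(C) R is reflexive (each world relates to itself), so the schema is valid here.
(D) R is not reflexive (not w0 R w0), so the schema fails here.

D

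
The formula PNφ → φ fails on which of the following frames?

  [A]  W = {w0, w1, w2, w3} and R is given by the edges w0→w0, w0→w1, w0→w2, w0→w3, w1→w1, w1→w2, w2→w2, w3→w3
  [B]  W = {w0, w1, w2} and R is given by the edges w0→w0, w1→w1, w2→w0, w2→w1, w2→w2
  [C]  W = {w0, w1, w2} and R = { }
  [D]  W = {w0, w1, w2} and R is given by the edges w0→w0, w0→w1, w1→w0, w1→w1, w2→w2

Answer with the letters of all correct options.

The schema PNφ → φ is the dual of axiom B; it is valid on a frame iff R is symmetric.
(A) R is not symmetric (w0 R w1 but not w1 R w0), so the schema fails here.
(B) R is not symmetric (w2 R w0 but not w0 R w2), so the schema fails here.
(C) R is symmetric (every R-edge is matched by its reverse), so the schema is valid here.
(D) R is symmetric (every R-edge is matched by its reverse), so the schema is valid here.

A, B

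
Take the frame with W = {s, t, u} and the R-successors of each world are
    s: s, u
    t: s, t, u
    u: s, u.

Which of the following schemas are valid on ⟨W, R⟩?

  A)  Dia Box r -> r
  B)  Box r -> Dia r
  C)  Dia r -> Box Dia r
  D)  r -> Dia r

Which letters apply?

B, D

R is reflexive: each world relates to itself.
R is not symmetric: t R s but not s R t.
R is not euclidean: t R s and t R t but not s R t.
R is serial: every world has an R-successor.
(A) Dia Box r -> r (the dual of axiom B) characterises the symmetric frames. R is not symmetric — not valid.
(B) axiom D: valid iff R is serial. R is serial — valid.
(C) axiom 5: valid iff R is euclidean. R is not euclidean — not valid.
(D) r -> Dia r is the dual of axiom T, which corresponds to reflexivity. R is reflexive — valid.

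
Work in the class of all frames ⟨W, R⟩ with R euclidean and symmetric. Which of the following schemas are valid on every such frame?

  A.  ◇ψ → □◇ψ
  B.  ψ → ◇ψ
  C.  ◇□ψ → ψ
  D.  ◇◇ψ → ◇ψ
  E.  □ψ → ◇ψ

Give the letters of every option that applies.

A, C, D

A symmetric euclidean relation is transitive (uRv and vRw give vRu by symmetry, then uRw by the euclidean condition, applied at v).
(A) ◇ψ → □◇ψ is axiom 5, which corresponds to the euclidean property. Every such R is euclidean — valid.
(B) ψ → ◇ψ (the dual of axiom T) characterises the reflexive frames. Such an R need not be reflexive — not valid.
(C) ◇□ψ → ψ (the dual of axiom B) characterises the symmetric frames. Every such R is symmetric — valid.
(D) ◇◇ψ → ◇ψ is the dual of axiom 4, which corresponds to transitivity. Every such R is transitive — valid.
(E) □ψ → ◇ψ is axiom D, which corresponds to seriality. Such an R need not be serial — not valid.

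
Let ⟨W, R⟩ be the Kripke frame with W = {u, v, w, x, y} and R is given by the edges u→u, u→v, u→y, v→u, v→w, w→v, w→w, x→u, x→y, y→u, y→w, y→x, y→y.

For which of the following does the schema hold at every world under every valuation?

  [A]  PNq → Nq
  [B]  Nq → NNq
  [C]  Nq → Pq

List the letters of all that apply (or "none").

R is not transitive: u R v and v R w but not u R w.
R is not euclidean: u R v and u R y but not v R y.
R is serial: every world has an R-successor.
(A) the dual of axiom 5: valid iff R is euclidean. R is not euclidean — not valid.
(B) Nq → NNq is axiom 4; it is valid on a frame exactly when R is transitive. R is not transitive, so not valid.
(C) Nq → Pq (axiom D) characterises the serial frames. R is serial — valid.

C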